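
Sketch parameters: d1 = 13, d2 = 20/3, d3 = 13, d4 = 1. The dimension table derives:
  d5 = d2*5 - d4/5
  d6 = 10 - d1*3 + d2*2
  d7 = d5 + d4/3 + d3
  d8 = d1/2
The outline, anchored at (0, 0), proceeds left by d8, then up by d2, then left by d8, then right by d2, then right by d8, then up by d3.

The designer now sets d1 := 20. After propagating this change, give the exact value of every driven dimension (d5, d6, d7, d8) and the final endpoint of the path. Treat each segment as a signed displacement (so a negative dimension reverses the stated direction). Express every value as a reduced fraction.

Apply edit: d1 := 20
  d5 = d2*5 - d4/5 = 497/15
  d6 = 10 - d1*3 + d2*2 = -110/3
  d7 = d5 + d4/3 + d3 = 697/15
  d8 = d1/2 = 10
Walk from origin (0, 0):
  seg 1: left by d8 = 10 → (-10, 0)
  seg 2: up by d2 = 20/3 → (-10, 20/3)
  seg 3: left by d8 = 10 → (-20, 20/3)
  seg 4: right by d2 = 20/3 → (-40/3, 20/3)
  seg 5: right by d8 = 10 → (-10/3, 20/3)
  seg 6: up by d3 = 13 → (-10/3, 59/3)

d5 = 497/15
d6 = -110/3
d7 = 697/15
d8 = 10
endpoint = (-10/3, 59/3)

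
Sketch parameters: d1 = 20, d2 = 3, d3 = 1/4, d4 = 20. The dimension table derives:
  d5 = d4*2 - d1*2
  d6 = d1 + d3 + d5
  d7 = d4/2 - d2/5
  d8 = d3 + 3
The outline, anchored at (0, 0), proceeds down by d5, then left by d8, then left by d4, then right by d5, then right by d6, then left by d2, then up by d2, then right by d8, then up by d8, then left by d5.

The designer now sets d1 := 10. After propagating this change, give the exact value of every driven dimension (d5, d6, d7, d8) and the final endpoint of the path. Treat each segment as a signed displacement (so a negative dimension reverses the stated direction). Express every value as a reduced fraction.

d5 = 20
d6 = 121/4
d7 = 47/5
d8 = 13/4
endpoint = (29/4, -55/4)

Apply edit: d1 := 10
  d5 = d4*2 - d1*2 = 20
  d6 = d1 + d3 + d5 = 121/4
  d7 = d4/2 - d2/5 = 47/5
  d8 = d3 + 3 = 13/4
Walk from origin (0, 0):
  seg 1: down by d5 = 20 → (0, -20)
  seg 2: left by d8 = 13/4 → (-13/4, -20)
  seg 3: left by d4 = 20 → (-93/4, -20)
  seg 4: right by d5 = 20 → (-13/4, -20)
  seg 5: right by d6 = 121/4 → (27, -20)
  seg 6: left by d2 = 3 → (24, -20)
  seg 7: up by d2 = 3 → (24, -17)
  seg 8: right by d8 = 13/4 → (109/4, -17)
  seg 9: up by d8 = 13/4 → (109/4, -55/4)
  seg 10: left by d5 = 20 → (29/4, -55/4)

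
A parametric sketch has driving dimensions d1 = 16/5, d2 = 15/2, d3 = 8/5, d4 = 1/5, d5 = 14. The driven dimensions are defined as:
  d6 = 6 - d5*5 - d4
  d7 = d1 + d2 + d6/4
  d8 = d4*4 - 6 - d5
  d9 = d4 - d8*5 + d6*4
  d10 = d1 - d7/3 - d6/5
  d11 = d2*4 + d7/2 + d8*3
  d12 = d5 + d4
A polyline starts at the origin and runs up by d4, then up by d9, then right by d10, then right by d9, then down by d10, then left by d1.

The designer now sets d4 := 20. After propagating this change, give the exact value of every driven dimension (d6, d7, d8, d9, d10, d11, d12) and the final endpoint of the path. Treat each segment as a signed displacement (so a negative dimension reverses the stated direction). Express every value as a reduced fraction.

d6 = -84
d7 = -103/10
d8 = 60
d9 = -616
d10 = 703/30
d11 = 4097/20
d12 = 34
endpoint = (-17873/30, -18583/30)

Apply edit: d4 := 20
  d6 = 6 - d5*5 - d4 = -84
  d7 = d1 + d2 + d6/4 = -103/10
  d8 = d4*4 - 6 - d5 = 60
  d9 = d4 - d8*5 + d6*4 = -616
  d10 = d1 - d7/3 - d6/5 = 703/30
  d11 = d2*4 + d7/2 + d8*3 = 4097/20
  d12 = d5 + d4 = 34
Walk from origin (0, 0):
  seg 1: up by d4 = 20 → (0, 20)
  seg 2: up by d9 = -616 → (0, -596)
  seg 3: right by d10 = 703/30 → (703/30, -596)
  seg 4: right by d9 = -616 → (-17777/30, -596)
  seg 5: down by d10 = 703/30 → (-17777/30, -18583/30)
  seg 6: left by d1 = 16/5 → (-17873/30, -18583/30)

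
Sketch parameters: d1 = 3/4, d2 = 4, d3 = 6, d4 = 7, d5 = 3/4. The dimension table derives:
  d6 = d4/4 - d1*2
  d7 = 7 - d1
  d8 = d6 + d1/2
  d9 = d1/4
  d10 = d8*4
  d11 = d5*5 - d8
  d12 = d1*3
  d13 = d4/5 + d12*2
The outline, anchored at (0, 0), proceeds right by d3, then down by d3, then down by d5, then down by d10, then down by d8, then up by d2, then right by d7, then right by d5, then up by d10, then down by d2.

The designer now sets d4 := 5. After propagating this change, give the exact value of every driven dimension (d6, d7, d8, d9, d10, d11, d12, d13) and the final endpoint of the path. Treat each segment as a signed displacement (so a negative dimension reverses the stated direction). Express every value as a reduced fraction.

Apply edit: d4 := 5
  d6 = d4/4 - d1*2 = -1/4
  d7 = 7 - d1 = 25/4
  d8 = d6 + d1/2 = 1/8
  d9 = d1/4 = 3/16
  d10 = d8*4 = 1/2
  d11 = d5*5 - d8 = 29/8
  d12 = d1*3 = 9/4
  d13 = d4/5 + d12*2 = 11/2
Walk from origin (0, 0):
  seg 1: right by d3 = 6 → (6, 0)
  seg 2: down by d3 = 6 → (6, -6)
  seg 3: down by d5 = 3/4 → (6, -27/4)
  seg 4: down by d10 = 1/2 → (6, -29/4)
  seg 5: down by d8 = 1/8 → (6, -59/8)
  seg 6: up by d2 = 4 → (6, -27/8)
  seg 7: right by d7 = 25/4 → (49/4, -27/8)
  seg 8: right by d5 = 3/4 → (13, -27/8)
  seg 9: up by d10 = 1/2 → (13, -23/8)
  seg 10: down by d2 = 4 → (13, -55/8)

d6 = -1/4
d7 = 25/4
d8 = 1/8
d9 = 3/16
d10 = 1/2
d11 = 29/8
d12 = 9/4
d13 = 11/2
endpoint = (13, -55/8)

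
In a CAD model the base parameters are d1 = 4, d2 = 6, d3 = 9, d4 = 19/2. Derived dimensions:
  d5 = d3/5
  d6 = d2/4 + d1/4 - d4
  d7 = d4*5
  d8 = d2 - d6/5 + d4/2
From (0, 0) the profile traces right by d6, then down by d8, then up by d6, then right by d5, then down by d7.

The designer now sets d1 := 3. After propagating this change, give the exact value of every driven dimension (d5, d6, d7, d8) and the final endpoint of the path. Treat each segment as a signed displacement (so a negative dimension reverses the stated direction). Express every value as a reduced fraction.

Apply edit: d1 := 3
  d5 = d3/5 = 9/5
  d6 = d2/4 + d1/4 - d4 = -29/4
  d7 = d4*5 = 95/2
  d8 = d2 - d6/5 + d4/2 = 61/5
Walk from origin (0, 0):
  seg 1: right by d6 = -29/4 → (-29/4, 0)
  seg 2: down by d8 = 61/5 → (-29/4, -61/5)
  seg 3: up by d6 = -29/4 → (-29/4, -389/20)
  seg 4: right by d5 = 9/5 → (-109/20, -389/20)
  seg 5: down by d7 = 95/2 → (-109/20, -1339/20)

d5 = 9/5
d6 = -29/4
d7 = 95/2
d8 = 61/5
endpoint = (-109/20, -1339/20)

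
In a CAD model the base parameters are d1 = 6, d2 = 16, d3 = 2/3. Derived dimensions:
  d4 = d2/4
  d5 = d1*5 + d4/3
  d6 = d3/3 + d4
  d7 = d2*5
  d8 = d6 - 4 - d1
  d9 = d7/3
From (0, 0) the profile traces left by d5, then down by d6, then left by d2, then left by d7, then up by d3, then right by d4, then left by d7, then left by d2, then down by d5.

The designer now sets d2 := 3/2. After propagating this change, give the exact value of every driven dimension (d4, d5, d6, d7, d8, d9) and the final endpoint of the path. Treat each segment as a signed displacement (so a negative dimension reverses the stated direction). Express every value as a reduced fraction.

d4 = 3/8
d5 = 241/8
d6 = 43/72
d7 = 15/2
d8 = -677/72
d9 = 5/2
endpoint = (-191/4, -541/18)

Apply edit: d2 := 3/2
  d4 = d2/4 = 3/8
  d5 = d1*5 + d4/3 = 241/8
  d6 = d3/3 + d4 = 43/72
  d7 = d2*5 = 15/2
  d8 = d6 - 4 - d1 = -677/72
  d9 = d7/3 = 5/2
Walk from origin (0, 0):
  seg 1: left by d5 = 241/8 → (-241/8, 0)
  seg 2: down by d6 = 43/72 → (-241/8, -43/72)
  seg 3: left by d2 = 3/2 → (-253/8, -43/72)
  seg 4: left by d7 = 15/2 → (-313/8, -43/72)
  seg 5: up by d3 = 2/3 → (-313/8, 5/72)
  seg 6: right by d4 = 3/8 → (-155/4, 5/72)
  seg 7: left by d7 = 15/2 → (-185/4, 5/72)
  seg 8: left by d2 = 3/2 → (-191/4, 5/72)
  seg 9: down by d5 = 241/8 → (-191/4, -541/18)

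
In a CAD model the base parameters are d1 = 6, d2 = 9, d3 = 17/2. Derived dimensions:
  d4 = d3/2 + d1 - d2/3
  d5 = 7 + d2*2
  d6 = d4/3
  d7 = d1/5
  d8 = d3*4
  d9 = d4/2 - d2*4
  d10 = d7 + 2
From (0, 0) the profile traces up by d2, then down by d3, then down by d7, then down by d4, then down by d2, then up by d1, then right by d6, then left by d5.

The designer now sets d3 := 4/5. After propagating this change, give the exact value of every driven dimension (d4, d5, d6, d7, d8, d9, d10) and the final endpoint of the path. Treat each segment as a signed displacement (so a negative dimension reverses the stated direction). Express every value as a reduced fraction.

d4 = 17/5
d5 = 25
d6 = 17/15
d7 = 6/5
d8 = 16/5
d9 = -343/10
d10 = 16/5
endpoint = (-358/15, 3/5)

Apply edit: d3 := 4/5
  d4 = d3/2 + d1 - d2/3 = 17/5
  d5 = 7 + d2*2 = 25
  d6 = d4/3 = 17/15
  d7 = d1/5 = 6/5
  d8 = d3*4 = 16/5
  d9 = d4/2 - d2*4 = -343/10
  d10 = d7 + 2 = 16/5
Walk from origin (0, 0):
  seg 1: up by d2 = 9 → (0, 9)
  seg 2: down by d3 = 4/5 → (0, 41/5)
  seg 3: down by d7 = 6/5 → (0, 7)
  seg 4: down by d4 = 17/5 → (0, 18/5)
  seg 5: down by d2 = 9 → (0, -27/5)
  seg 6: up by d1 = 6 → (0, 3/5)
  seg 7: right by d6 = 17/15 → (17/15, 3/5)
  seg 8: left by d5 = 25 → (-358/15, 3/5)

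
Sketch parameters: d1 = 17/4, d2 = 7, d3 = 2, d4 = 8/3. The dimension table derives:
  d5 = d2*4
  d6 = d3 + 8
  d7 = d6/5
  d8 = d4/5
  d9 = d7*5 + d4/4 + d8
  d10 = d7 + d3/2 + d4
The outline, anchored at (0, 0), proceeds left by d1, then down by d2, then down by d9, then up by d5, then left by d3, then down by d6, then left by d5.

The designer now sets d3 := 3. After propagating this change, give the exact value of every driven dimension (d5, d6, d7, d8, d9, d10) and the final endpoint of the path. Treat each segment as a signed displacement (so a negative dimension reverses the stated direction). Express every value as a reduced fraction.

Apply edit: d3 := 3
  d5 = d2*4 = 28
  d6 = d3 + 8 = 11
  d7 = d6/5 = 11/5
  d8 = d4/5 = 8/15
  d9 = d7*5 + d4/4 + d8 = 61/5
  d10 = d7 + d3/2 + d4 = 191/30
Walk from origin (0, 0):
  seg 1: left by d1 = 17/4 → (-17/4, 0)
  seg 2: down by d2 = 7 → (-17/4, -7)
  seg 3: down by d9 = 61/5 → (-17/4, -96/5)
  seg 4: up by d5 = 28 → (-17/4, 44/5)
  seg 5: left by d3 = 3 → (-29/4, 44/5)
  seg 6: down by d6 = 11 → (-29/4, -11/5)
  seg 7: left by d5 = 28 → (-141/4, -11/5)

d5 = 28
d6 = 11
d7 = 11/5
d8 = 8/15
d9 = 61/5
d10 = 191/30
endpoint = (-141/4, -11/5)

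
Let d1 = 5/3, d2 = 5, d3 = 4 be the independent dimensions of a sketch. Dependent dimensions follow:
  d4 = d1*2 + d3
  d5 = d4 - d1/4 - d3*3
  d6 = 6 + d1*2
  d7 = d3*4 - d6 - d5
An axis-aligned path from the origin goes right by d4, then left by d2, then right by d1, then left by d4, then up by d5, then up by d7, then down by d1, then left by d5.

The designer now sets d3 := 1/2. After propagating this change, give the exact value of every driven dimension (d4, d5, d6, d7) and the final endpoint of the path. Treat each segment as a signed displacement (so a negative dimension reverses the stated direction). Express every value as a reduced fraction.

d4 = 23/6
d5 = 23/12
d6 = 28/3
d7 = -37/4
endpoint = (-21/4, -9)

Apply edit: d3 := 1/2
  d4 = d1*2 + d3 = 23/6
  d5 = d4 - d1/4 - d3*3 = 23/12
  d6 = 6 + d1*2 = 28/3
  d7 = d3*4 - d6 - d5 = -37/4
Walk from origin (0, 0):
  seg 1: right by d4 = 23/6 → (23/6, 0)
  seg 2: left by d2 = 5 → (-7/6, 0)
  seg 3: right by d1 = 5/3 → (1/2, 0)
  seg 4: left by d4 = 23/6 → (-10/3, 0)
  seg 5: up by d5 = 23/12 → (-10/3, 23/12)
  seg 6: up by d7 = -37/4 → (-10/3, -22/3)
  seg 7: down by d1 = 5/3 → (-10/3, -9)
  seg 8: left by d5 = 23/12 → (-21/4, -9)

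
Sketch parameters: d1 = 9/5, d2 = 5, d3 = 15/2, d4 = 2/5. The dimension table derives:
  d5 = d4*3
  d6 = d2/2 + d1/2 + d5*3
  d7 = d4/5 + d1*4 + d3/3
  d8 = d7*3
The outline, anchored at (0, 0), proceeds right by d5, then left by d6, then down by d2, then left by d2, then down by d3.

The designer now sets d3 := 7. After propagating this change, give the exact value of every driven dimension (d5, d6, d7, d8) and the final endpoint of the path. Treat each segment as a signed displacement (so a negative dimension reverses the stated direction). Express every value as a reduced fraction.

d5 = 6/5
d6 = 7
d7 = 721/75
d8 = 721/25
endpoint = (-54/5, -12)

Apply edit: d3 := 7
  d5 = d4*3 = 6/5
  d6 = d2/2 + d1/2 + d5*3 = 7
  d7 = d4/5 + d1*4 + d3/3 = 721/75
  d8 = d7*3 = 721/25
Walk from origin (0, 0):
  seg 1: right by d5 = 6/5 → (6/5, 0)
  seg 2: left by d6 = 7 → (-29/5, 0)
  seg 3: down by d2 = 5 → (-29/5, -5)
  seg 4: left by d2 = 5 → (-54/5, -5)
  seg 5: down by d3 = 7 → (-54/5, -12)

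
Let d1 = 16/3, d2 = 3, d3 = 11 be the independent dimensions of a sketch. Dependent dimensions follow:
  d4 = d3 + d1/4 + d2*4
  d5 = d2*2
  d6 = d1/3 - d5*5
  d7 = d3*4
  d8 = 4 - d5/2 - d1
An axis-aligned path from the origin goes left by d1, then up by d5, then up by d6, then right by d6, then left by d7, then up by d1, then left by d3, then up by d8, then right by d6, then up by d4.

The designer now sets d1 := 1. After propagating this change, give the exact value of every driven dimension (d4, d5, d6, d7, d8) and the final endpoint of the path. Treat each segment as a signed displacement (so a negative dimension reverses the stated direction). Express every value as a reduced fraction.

Apply edit: d1 := 1
  d4 = d3 + d1/4 + d2*4 = 93/4
  d5 = d2*2 = 6
  d6 = d1/3 - d5*5 = -89/3
  d7 = d3*4 = 44
  d8 = 4 - d5/2 - d1 = 0
Walk from origin (0, 0):
  seg 1: left by d1 = 1 → (-1, 0)
  seg 2: up by d5 = 6 → (-1, 6)
  seg 3: up by d6 = -89/3 → (-1, -71/3)
  seg 4: right by d6 = -89/3 → (-92/3, -71/3)
  seg 5: left by d7 = 44 → (-224/3, -71/3)
  seg 6: up by d1 = 1 → (-224/3, -68/3)
  seg 7: left by d3 = 11 → (-257/3, -68/3)
  seg 8: up by d8 = 0 → (-257/3, -68/3)
  seg 9: right by d6 = -89/3 → (-346/3, -68/3)
  seg 10: up by d4 = 93/4 → (-346/3, 7/12)

d4 = 93/4
d5 = 6
d6 = -89/3
d7 = 44
d8 = 0
endpoint = (-346/3, 7/12)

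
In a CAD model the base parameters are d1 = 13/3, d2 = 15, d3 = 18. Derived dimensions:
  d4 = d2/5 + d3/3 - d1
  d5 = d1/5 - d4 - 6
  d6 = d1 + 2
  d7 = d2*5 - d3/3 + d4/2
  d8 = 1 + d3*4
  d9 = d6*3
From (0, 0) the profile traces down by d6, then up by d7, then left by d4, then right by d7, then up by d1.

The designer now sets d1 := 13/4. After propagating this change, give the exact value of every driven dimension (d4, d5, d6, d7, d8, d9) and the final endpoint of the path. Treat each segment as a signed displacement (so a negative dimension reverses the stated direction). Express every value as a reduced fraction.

d4 = 23/4
d5 = -111/10
d6 = 21/4
d7 = 575/8
d8 = 73
d9 = 63/4
endpoint = (529/8, 559/8)

Apply edit: d1 := 13/4
  d4 = d2/5 + d3/3 - d1 = 23/4
  d5 = d1/5 - d4 - 6 = -111/10
  d6 = d1 + 2 = 21/4
  d7 = d2*5 - d3/3 + d4/2 = 575/8
  d8 = 1 + d3*4 = 73
  d9 = d6*3 = 63/4
Walk from origin (0, 0):
  seg 1: down by d6 = 21/4 → (0, -21/4)
  seg 2: up by d7 = 575/8 → (0, 533/8)
  seg 3: left by d4 = 23/4 → (-23/4, 533/8)
  seg 4: right by d7 = 575/8 → (529/8, 533/8)
  seg 5: up by d1 = 13/4 → (529/8, 559/8)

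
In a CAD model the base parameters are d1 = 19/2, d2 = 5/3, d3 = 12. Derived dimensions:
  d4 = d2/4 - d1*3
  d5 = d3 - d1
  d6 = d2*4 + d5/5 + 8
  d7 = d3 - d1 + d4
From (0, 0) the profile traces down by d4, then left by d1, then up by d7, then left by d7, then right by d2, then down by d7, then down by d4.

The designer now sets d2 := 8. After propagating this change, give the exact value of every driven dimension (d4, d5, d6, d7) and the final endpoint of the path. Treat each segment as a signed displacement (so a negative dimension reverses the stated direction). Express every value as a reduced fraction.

Apply edit: d2 := 8
  d4 = d2/4 - d1*3 = -53/2
  d5 = d3 - d1 = 5/2
  d6 = d2*4 + d5/5 + 8 = 81/2
  d7 = d3 - d1 + d4 = -24
Walk from origin (0, 0):
  seg 1: down by d4 = -53/2 → (0, 53/2)
  seg 2: left by d1 = 19/2 → (-19/2, 53/2)
  seg 3: up by d7 = -24 → (-19/2, 5/2)
  seg 4: left by d7 = -24 → (29/2, 5/2)
  seg 5: right by d2 = 8 → (45/2, 5/2)
  seg 6: down by d7 = -24 → (45/2, 53/2)
  seg 7: down by d4 = -53/2 → (45/2, 53)

d4 = -53/2
d5 = 5/2
d6 = 81/2
d7 = -24
endpoint = (45/2, 53)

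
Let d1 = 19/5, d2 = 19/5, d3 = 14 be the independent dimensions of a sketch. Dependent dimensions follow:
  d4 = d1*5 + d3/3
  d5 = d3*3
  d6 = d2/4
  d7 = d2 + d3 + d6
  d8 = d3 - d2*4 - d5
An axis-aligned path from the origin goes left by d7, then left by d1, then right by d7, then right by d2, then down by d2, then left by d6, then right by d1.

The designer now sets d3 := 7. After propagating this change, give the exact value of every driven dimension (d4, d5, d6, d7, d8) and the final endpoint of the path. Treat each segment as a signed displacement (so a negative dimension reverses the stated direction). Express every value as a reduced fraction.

d4 = 64/3
d5 = 21
d6 = 19/20
d7 = 47/4
d8 = -146/5
endpoint = (57/20, -19/5)

Apply edit: d3 := 7
  d4 = d1*5 + d3/3 = 64/3
  d5 = d3*3 = 21
  d6 = d2/4 = 19/20
  d7 = d2 + d3 + d6 = 47/4
  d8 = d3 - d2*4 - d5 = -146/5
Walk from origin (0, 0):
  seg 1: left by d7 = 47/4 → (-47/4, 0)
  seg 2: left by d1 = 19/5 → (-311/20, 0)
  seg 3: right by d7 = 47/4 → (-19/5, 0)
  seg 4: right by d2 = 19/5 → (0, 0)
  seg 5: down by d2 = 19/5 → (0, -19/5)
  seg 6: left by d6 = 19/20 → (-19/20, -19/5)
  seg 7: right by d1 = 19/5 → (57/20, -19/5)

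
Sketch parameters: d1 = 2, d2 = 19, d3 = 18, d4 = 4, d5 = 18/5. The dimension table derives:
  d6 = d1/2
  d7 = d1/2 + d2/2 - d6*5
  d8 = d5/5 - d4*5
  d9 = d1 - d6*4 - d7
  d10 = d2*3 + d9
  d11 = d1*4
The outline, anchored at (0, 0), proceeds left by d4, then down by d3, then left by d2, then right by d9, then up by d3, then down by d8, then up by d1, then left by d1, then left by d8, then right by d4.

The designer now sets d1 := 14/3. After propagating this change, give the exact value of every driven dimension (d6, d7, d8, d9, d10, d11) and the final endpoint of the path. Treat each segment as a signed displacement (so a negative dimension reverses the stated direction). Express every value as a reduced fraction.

Apply edit: d1 := 14/3
  d6 = d1/2 = 7/3
  d7 = d1/2 + d2/2 - d6*5 = 1/6
  d8 = d5/5 - d4*5 = -482/25
  d9 = d1 - d6*4 - d7 = -29/6
  d10 = d2*3 + d9 = 313/6
  d11 = d1*4 = 56/3
Walk from origin (0, 0):
  seg 1: left by d4 = 4 → (-4, 0)
  seg 2: down by d3 = 18 → (-4, -18)
  seg 3: left by d2 = 19 → (-23, -18)
  seg 4: right by d9 = -29/6 → (-167/6, -18)
  seg 5: up by d3 = 18 → (-167/6, 0)
  seg 6: down by d8 = -482/25 → (-167/6, 482/25)
  seg 7: up by d1 = 14/3 → (-167/6, 1796/75)
  seg 8: left by d1 = 14/3 → (-65/2, 1796/75)
  seg 9: left by d8 = -482/25 → (-661/50, 1796/75)
  seg 10: right by d4 = 4 → (-461/50, 1796/75)

d6 = 7/3
d7 = 1/6
d8 = -482/25
d9 = -29/6
d10 = 313/6
d11 = 56/3
endpoint = (-461/50, 1796/75)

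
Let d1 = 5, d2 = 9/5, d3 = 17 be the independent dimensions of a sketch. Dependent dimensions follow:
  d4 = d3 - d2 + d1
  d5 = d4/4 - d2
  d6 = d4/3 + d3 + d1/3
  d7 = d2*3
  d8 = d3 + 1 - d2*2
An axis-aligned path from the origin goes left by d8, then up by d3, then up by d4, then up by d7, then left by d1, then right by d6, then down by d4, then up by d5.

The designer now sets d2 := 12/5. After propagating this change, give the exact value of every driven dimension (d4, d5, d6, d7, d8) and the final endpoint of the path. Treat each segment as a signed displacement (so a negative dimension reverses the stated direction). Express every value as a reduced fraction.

Apply edit: d2 := 12/5
  d4 = d3 - d2 + d1 = 98/5
  d5 = d4/4 - d2 = 5/2
  d6 = d4/3 + d3 + d1/3 = 126/5
  d7 = d2*3 = 36/5
  d8 = d3 + 1 - d2*2 = 66/5
Walk from origin (0, 0):
  seg 1: left by d8 = 66/5 → (-66/5, 0)
  seg 2: up by d3 = 17 → (-66/5, 17)
  seg 3: up by d4 = 98/5 → (-66/5, 183/5)
  seg 4: up by d7 = 36/5 → (-66/5, 219/5)
  seg 5: left by d1 = 5 → (-91/5, 219/5)
  seg 6: right by d6 = 126/5 → (7, 219/5)
  seg 7: down by d4 = 98/5 → (7, 121/5)
  seg 8: up by d5 = 5/2 → (7, 267/10)

d4 = 98/5
d5 = 5/2
d6 = 126/5
d7 = 36/5
d8 = 66/5
endpoint = (7, 267/10)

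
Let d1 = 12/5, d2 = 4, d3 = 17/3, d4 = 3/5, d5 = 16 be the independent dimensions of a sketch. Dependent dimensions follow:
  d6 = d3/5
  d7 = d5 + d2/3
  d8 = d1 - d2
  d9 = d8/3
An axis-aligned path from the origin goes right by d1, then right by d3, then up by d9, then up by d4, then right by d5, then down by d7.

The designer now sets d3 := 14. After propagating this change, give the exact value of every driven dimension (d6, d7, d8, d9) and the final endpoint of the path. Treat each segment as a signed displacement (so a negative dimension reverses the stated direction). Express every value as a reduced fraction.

Apply edit: d3 := 14
  d6 = d3/5 = 14/5
  d7 = d5 + d2/3 = 52/3
  d8 = d1 - d2 = -8/5
  d9 = d8/3 = -8/15
Walk from origin (0, 0):
  seg 1: right by d1 = 12/5 → (12/5, 0)
  seg 2: right by d3 = 14 → (82/5, 0)
  seg 3: up by d9 = -8/15 → (82/5, -8/15)
  seg 4: up by d4 = 3/5 → (82/5, 1/15)
  seg 5: right by d5 = 16 → (162/5, 1/15)
  seg 6: down by d7 = 52/3 → (162/5, -259/15)

d6 = 14/5
d7 = 52/3
d8 = -8/5
d9 = -8/15
endpoint = (162/5, -259/15)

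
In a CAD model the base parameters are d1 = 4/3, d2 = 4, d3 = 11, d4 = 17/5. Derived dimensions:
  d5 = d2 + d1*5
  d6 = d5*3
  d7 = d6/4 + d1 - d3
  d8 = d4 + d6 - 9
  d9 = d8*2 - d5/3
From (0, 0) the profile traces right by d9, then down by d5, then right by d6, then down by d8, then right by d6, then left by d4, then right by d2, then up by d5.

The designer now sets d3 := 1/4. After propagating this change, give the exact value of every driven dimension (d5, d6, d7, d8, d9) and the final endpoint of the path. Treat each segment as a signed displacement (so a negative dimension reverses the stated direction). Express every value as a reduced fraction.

d5 = 32/3
d6 = 32
d7 = 109/12
d8 = 132/5
d9 = 2216/45
endpoint = (5123/45, -132/5)

Apply edit: d3 := 1/4
  d5 = d2 + d1*5 = 32/3
  d6 = d5*3 = 32
  d7 = d6/4 + d1 - d3 = 109/12
  d8 = d4 + d6 - 9 = 132/5
  d9 = d8*2 - d5/3 = 2216/45
Walk from origin (0, 0):
  seg 1: right by d9 = 2216/45 → (2216/45, 0)
  seg 2: down by d5 = 32/3 → (2216/45, -32/3)
  seg 3: right by d6 = 32 → (3656/45, -32/3)
  seg 4: down by d8 = 132/5 → (3656/45, -556/15)
  seg 5: right by d6 = 32 → (5096/45, -556/15)
  seg 6: left by d4 = 17/5 → (4943/45, -556/15)
  seg 7: right by d2 = 4 → (5123/45, -556/15)
  seg 8: up by d5 = 32/3 → (5123/45, -132/5)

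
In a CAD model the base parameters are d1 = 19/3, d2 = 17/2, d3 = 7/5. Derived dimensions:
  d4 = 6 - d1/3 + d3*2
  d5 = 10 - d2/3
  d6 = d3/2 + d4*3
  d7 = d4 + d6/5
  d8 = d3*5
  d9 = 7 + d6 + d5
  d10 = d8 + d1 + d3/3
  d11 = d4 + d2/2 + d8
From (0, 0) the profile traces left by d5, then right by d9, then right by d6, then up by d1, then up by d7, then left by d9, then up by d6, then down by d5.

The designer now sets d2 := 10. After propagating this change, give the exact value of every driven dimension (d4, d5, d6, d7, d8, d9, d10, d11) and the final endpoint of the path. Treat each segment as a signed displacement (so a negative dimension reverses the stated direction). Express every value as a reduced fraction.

d4 = 301/45
d5 = 20/3
d6 = 623/30
d7 = 4879/450
d8 = 7
d9 = 1033/30
d10 = 69/5
d11 = 841/45
endpoint = (141/10, 7037/225)

Apply edit: d2 := 10
  d4 = 6 - d1/3 + d3*2 = 301/45
  d5 = 10 - d2/3 = 20/3
  d6 = d3/2 + d4*3 = 623/30
  d7 = d4 + d6/5 = 4879/450
  d8 = d3*5 = 7
  d9 = 7 + d6 + d5 = 1033/30
  d10 = d8 + d1 + d3/3 = 69/5
  d11 = d4 + d2/2 + d8 = 841/45
Walk from origin (0, 0):
  seg 1: left by d5 = 20/3 → (-20/3, 0)
  seg 2: right by d9 = 1033/30 → (833/30, 0)
  seg 3: right by d6 = 623/30 → (728/15, 0)
  seg 4: up by d1 = 19/3 → (728/15, 19/3)
  seg 5: up by d7 = 4879/450 → (728/15, 7729/450)
  seg 6: left by d9 = 1033/30 → (141/10, 7729/450)
  seg 7: up by d6 = 623/30 → (141/10, 8537/225)
  seg 8: down by d5 = 20/3 → (141/10, 7037/225)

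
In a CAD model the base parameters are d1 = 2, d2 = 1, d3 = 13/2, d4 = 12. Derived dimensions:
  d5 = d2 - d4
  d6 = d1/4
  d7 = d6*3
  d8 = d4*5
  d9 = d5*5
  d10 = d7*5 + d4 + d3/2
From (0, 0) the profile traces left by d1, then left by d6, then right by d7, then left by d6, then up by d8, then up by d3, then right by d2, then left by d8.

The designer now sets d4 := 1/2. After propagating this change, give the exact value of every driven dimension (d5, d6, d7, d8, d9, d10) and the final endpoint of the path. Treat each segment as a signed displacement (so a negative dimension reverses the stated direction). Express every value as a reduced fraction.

d5 = 1/2
d6 = 1/2
d7 = 3/2
d8 = 5/2
d9 = 5/2
d10 = 45/4
endpoint = (-3, 9)

Apply edit: d4 := 1/2
  d5 = d2 - d4 = 1/2
  d6 = d1/4 = 1/2
  d7 = d6*3 = 3/2
  d8 = d4*5 = 5/2
  d9 = d5*5 = 5/2
  d10 = d7*5 + d4 + d3/2 = 45/4
Walk from origin (0, 0):
  seg 1: left by d1 = 2 → (-2, 0)
  seg 2: left by d6 = 1/2 → (-5/2, 0)
  seg 3: right by d7 = 3/2 → (-1, 0)
  seg 4: left by d6 = 1/2 → (-3/2, 0)
  seg 5: up by d8 = 5/2 → (-3/2, 5/2)
  seg 6: up by d3 = 13/2 → (-3/2, 9)
  seg 7: right by d2 = 1 → (-1/2, 9)
  seg 8: left by d8 = 5/2 → (-3, 9)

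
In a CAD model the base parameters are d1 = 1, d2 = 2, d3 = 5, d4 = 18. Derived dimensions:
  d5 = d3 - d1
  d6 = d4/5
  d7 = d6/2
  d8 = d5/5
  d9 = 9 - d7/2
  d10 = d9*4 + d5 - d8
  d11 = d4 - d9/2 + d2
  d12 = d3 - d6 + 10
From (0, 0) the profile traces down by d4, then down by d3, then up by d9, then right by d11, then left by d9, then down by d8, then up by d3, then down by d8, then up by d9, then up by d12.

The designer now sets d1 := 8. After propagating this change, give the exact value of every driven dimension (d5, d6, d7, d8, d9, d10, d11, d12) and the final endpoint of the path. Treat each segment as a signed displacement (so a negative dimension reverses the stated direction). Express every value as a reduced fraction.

Apply edit: d1 := 8
  d5 = d3 - d1 = -3
  d6 = d4/5 = 18/5
  d7 = d6/2 = 9/5
  d8 = d5/5 = -3/5
  d9 = 9 - d7/2 = 81/10
  d10 = d9*4 + d5 - d8 = 30
  d11 = d4 - d9/2 + d2 = 319/20
  d12 = d3 - d6 + 10 = 57/5
Walk from origin (0, 0):
  seg 1: down by d4 = 18 → (0, -18)
  seg 2: down by d3 = 5 → (0, -23)
  seg 3: up by d9 = 81/10 → (0, -149/10)
  seg 4: right by d11 = 319/20 → (319/20, -149/10)
  seg 5: left by d9 = 81/10 → (157/20, -149/10)
  seg 6: down by d8 = -3/5 → (157/20, -143/10)
  seg 7: up by d3 = 5 → (157/20, -93/10)
  seg 8: down by d8 = -3/5 → (157/20, -87/10)
  seg 9: up by d9 = 81/10 → (157/20, -3/5)
  seg 10: up by d12 = 57/5 → (157/20, 54/5)

d5 = -3
d6 = 18/5
d7 = 9/5
d8 = -3/5
d9 = 81/10
d10 = 30
d11 = 319/20
d12 = 57/5
endpoint = (157/20, 54/5)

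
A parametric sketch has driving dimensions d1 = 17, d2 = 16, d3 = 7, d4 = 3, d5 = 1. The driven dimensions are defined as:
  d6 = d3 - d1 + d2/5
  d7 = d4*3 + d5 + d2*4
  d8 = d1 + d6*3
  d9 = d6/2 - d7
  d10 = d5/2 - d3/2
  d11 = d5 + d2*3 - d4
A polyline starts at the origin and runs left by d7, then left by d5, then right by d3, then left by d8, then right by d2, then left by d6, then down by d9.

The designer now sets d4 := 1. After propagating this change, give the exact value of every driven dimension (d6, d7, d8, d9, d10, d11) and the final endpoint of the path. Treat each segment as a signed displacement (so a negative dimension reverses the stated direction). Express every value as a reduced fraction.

d6 = -34/5
d7 = 68
d8 = -17/5
d9 = -357/5
d10 = -3
d11 = 48
endpoint = (-179/5, 357/5)

Apply edit: d4 := 1
  d6 = d3 - d1 + d2/5 = -34/5
  d7 = d4*3 + d5 + d2*4 = 68
  d8 = d1 + d6*3 = -17/5
  d9 = d6/2 - d7 = -357/5
  d10 = d5/2 - d3/2 = -3
  d11 = d5 + d2*3 - d4 = 48
Walk from origin (0, 0):
  seg 1: left by d7 = 68 → (-68, 0)
  seg 2: left by d5 = 1 → (-69, 0)
  seg 3: right by d3 = 7 → (-62, 0)
  seg 4: left by d8 = -17/5 → (-293/5, 0)
  seg 5: right by d2 = 16 → (-213/5, 0)
  seg 6: left by d6 = -34/5 → (-179/5, 0)
  seg 7: down by d9 = -357/5 → (-179/5, 357/5)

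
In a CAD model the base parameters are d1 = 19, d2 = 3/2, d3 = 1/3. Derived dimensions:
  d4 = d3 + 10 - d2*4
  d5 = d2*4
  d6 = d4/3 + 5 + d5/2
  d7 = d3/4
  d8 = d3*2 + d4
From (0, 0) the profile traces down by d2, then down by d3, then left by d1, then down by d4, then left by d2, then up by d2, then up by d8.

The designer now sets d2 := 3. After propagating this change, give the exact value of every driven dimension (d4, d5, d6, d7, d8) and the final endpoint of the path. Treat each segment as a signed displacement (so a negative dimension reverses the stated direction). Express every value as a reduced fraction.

Apply edit: d2 := 3
  d4 = d3 + 10 - d2*4 = -5/3
  d5 = d2*4 = 12
  d6 = d4/3 + 5 + d5/2 = 94/9
  d7 = d3/4 = 1/12
  d8 = d3*2 + d4 = -1
Walk from origin (0, 0):
  seg 1: down by d2 = 3 → (0, -3)
  seg 2: down by d3 = 1/3 → (0, -10/3)
  seg 3: left by d1 = 19 → (-19, -10/3)
  seg 4: down by d4 = -5/3 → (-19, -5/3)
  seg 5: left by d2 = 3 → (-22, -5/3)
  seg 6: up by d2 = 3 → (-22, 4/3)
  seg 7: up by d8 = -1 → (-22, 1/3)

d4 = -5/3
d5 = 12
d6 = 94/9
d7 = 1/12
d8 = -1
endpoint = (-22, 1/3)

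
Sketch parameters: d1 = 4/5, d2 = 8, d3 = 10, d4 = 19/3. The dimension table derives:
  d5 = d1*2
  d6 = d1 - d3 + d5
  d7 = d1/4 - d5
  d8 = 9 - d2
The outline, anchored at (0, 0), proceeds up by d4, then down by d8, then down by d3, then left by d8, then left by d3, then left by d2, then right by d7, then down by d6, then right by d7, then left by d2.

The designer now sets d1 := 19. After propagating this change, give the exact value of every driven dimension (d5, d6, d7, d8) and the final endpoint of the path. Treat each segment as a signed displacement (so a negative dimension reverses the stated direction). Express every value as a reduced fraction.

d5 = 38
d6 = 47
d7 = -133/4
d8 = 1
endpoint = (-187/2, -155/3)

Apply edit: d1 := 19
  d5 = d1*2 = 38
  d6 = d1 - d3 + d5 = 47
  d7 = d1/4 - d5 = -133/4
  d8 = 9 - d2 = 1
Walk from origin (0, 0):
  seg 1: up by d4 = 19/3 → (0, 19/3)
  seg 2: down by d8 = 1 → (0, 16/3)
  seg 3: down by d3 = 10 → (0, -14/3)
  seg 4: left by d8 = 1 → (-1, -14/3)
  seg 5: left by d3 = 10 → (-11, -14/3)
  seg 6: left by d2 = 8 → (-19, -14/3)
  seg 7: right by d7 = -133/4 → (-209/4, -14/3)
  seg 8: down by d6 = 47 → (-209/4, -155/3)
  seg 9: right by d7 = -133/4 → (-171/2, -155/3)
  seg 10: left by d2 = 8 → (-187/2, -155/3)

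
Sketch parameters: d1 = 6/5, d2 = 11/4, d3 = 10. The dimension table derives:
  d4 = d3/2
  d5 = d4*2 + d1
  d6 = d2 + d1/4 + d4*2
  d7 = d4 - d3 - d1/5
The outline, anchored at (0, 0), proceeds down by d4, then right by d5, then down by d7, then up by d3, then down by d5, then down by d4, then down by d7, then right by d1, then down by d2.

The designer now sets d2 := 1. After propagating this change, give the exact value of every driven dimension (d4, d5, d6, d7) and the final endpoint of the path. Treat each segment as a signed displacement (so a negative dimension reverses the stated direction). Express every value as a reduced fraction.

Apply edit: d2 := 1
  d4 = d3/2 = 5
  d5 = d4*2 + d1 = 56/5
  d6 = d2 + d1/4 + d4*2 = 113/10
  d7 = d4 - d3 - d1/5 = -131/25
Walk from origin (0, 0):
  seg 1: down by d4 = 5 → (0, -5)
  seg 2: right by d5 = 56/5 → (56/5, -5)
  seg 3: down by d7 = -131/25 → (56/5, 6/25)
  seg 4: up by d3 = 10 → (56/5, 256/25)
  seg 5: down by d5 = 56/5 → (56/5, -24/25)
  seg 6: down by d4 = 5 → (56/5, -149/25)
  seg 7: down by d7 = -131/25 → (56/5, -18/25)
  seg 8: right by d1 = 6/5 → (62/5, -18/25)
  seg 9: down by d2 = 1 → (62/5, -43/25)

d4 = 5
d5 = 56/5
d6 = 113/10
d7 = -131/25
endpoint = (62/5, -43/25)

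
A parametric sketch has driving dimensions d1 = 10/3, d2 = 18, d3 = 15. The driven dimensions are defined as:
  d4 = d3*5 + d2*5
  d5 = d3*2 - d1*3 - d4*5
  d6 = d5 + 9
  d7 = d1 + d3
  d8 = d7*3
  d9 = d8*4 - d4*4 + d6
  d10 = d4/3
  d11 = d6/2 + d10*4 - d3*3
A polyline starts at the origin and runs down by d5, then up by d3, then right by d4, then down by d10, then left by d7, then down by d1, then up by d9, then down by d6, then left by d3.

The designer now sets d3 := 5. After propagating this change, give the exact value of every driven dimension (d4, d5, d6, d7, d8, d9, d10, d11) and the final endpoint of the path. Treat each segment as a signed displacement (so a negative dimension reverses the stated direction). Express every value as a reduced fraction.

Apply edit: d3 := 5
  d4 = d3*5 + d2*5 = 115
  d5 = d3*2 - d1*3 - d4*5 = -575
  d6 = d5 + 9 = -566
  d7 = d1 + d3 = 25/3
  d8 = d7*3 = 25
  d9 = d8*4 - d4*4 + d6 = -926
  d10 = d4/3 = 115/3
  d11 = d6/2 + d10*4 - d3*3 = -434/3
Walk from origin (0, 0):
  seg 1: down by d5 = -575 → (0, 575)
  seg 2: up by d3 = 5 → (0, 580)
  seg 3: right by d4 = 115 → (115, 580)
  seg 4: down by d10 = 115/3 → (115, 1625/3)
  seg 5: left by d7 = 25/3 → (320/3, 1625/3)
  seg 6: down by d1 = 10/3 → (320/3, 1615/3)
  seg 7: up by d9 = -926 → (320/3, -1163/3)
  seg 8: down by d6 = -566 → (320/3, 535/3)
  seg 9: left by d3 = 5 → (305/3, 535/3)

d4 = 115
d5 = -575
d6 = -566
d7 = 25/3
d8 = 25
d9 = -926
d10 = 115/3
d11 = -434/3
endpoint = (305/3, 535/3)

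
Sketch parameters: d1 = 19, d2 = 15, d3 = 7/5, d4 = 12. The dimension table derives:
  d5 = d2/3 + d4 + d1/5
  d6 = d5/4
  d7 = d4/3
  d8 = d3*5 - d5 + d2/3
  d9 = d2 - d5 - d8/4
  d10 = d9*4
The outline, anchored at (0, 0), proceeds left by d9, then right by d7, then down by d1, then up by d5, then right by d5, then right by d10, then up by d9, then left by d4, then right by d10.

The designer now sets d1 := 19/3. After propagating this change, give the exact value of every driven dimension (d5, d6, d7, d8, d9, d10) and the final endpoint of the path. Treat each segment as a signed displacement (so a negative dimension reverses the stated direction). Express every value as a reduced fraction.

Apply edit: d1 := 19/3
  d5 = d2/3 + d4 + d1/5 = 274/15
  d6 = d5/4 = 137/30
  d7 = d4/3 = 4
  d8 = d3*5 - d5 + d2/3 = -94/15
  d9 = d2 - d5 - d8/4 = -17/10
  d10 = d9*4 = -34/5
Walk from origin (0, 0):
  seg 1: left by d9 = -17/10 → (17/10, 0)
  seg 2: right by d7 = 4 → (57/10, 0)
  seg 3: down by d1 = 19/3 → (57/10, -19/3)
  seg 4: up by d5 = 274/15 → (57/10, 179/15)
  seg 5: right by d5 = 274/15 → (719/30, 179/15)
  seg 6: right by d10 = -34/5 → (103/6, 179/15)
  seg 7: up by d9 = -17/10 → (103/6, 307/30)
  seg 8: left by d4 = 12 → (31/6, 307/30)
  seg 9: right by d10 = -34/5 → (-49/30, 307/30)

d5 = 274/15
d6 = 137/30
d7 = 4
d8 = -94/15
d9 = -17/10
d10 = -34/5
endpoint = (-49/30, 307/30)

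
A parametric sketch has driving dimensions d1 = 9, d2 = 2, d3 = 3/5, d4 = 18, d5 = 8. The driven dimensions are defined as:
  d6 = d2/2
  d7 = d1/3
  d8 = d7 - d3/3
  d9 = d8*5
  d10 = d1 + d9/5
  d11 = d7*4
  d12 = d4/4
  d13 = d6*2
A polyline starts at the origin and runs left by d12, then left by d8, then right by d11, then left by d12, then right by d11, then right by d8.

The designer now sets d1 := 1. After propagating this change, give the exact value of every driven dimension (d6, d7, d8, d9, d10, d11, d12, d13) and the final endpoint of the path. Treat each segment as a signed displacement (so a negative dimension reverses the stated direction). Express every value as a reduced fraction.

Apply edit: d1 := 1
  d6 = d2/2 = 1
  d7 = d1/3 = 1/3
  d8 = d7 - d3/3 = 2/15
  d9 = d8*5 = 2/3
  d10 = d1 + d9/5 = 17/15
  d11 = d7*4 = 4/3
  d12 = d4/4 = 9/2
  d13 = d6*2 = 2
Walk from origin (0, 0):
  seg 1: left by d12 = 9/2 → (-9/2, 0)
  seg 2: left by d8 = 2/15 → (-139/30, 0)
  seg 3: right by d11 = 4/3 → (-33/10, 0)
  seg 4: left by d12 = 9/2 → (-39/5, 0)
  seg 5: right by d11 = 4/3 → (-97/15, 0)
  seg 6: right by d8 = 2/15 → (-19/3, 0)

d6 = 1
d7 = 1/3
d8 = 2/15
d9 = 2/3
d10 = 17/15
d11 = 4/3
d12 = 9/2
d13 = 2
endpoint = (-19/3, 0)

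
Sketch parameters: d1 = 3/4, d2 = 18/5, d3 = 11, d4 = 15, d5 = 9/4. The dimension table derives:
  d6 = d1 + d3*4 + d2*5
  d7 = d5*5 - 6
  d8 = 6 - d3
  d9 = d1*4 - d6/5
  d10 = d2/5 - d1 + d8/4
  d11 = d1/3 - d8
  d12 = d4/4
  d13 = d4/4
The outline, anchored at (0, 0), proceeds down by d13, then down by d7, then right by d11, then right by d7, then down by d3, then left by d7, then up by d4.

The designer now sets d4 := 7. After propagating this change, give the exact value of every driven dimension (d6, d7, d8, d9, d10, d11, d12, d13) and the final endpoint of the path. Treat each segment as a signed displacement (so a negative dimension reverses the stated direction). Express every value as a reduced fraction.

d6 = 251/4
d7 = 21/4
d8 = -5
d9 = -191/20
d10 = -32/25
d11 = 21/4
d12 = 7/4
d13 = 7/4
endpoint = (21/4, -11)

Apply edit: d4 := 7
  d6 = d1 + d3*4 + d2*5 = 251/4
  d7 = d5*5 - 6 = 21/4
  d8 = 6 - d3 = -5
  d9 = d1*4 - d6/5 = -191/20
  d10 = d2/5 - d1 + d8/4 = -32/25
  d11 = d1/3 - d8 = 21/4
  d12 = d4/4 = 7/4
  d13 = d4/4 = 7/4
Walk from origin (0, 0):
  seg 1: down by d13 = 7/4 → (0, -7/4)
  seg 2: down by d7 = 21/4 → (0, -7)
  seg 3: right by d11 = 21/4 → (21/4, -7)
  seg 4: right by d7 = 21/4 → (21/2, -7)
  seg 5: down by d3 = 11 → (21/2, -18)
  seg 6: left by d7 = 21/4 → (21/4, -18)
  seg 7: up by d4 = 7 → (21/4, -11)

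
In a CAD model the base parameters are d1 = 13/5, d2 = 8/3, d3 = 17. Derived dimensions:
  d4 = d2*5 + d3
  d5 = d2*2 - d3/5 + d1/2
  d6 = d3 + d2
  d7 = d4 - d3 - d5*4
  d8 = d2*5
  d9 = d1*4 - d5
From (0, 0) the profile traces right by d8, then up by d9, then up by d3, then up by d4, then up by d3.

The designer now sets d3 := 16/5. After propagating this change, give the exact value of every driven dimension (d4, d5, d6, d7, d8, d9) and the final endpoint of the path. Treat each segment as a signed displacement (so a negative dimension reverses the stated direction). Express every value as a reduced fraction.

d4 = 248/15
d5 = 899/150
d6 = 88/15
d7 = -266/25
d8 = 40/3
d9 = 661/150
endpoint = (40/3, 1367/50)

Apply edit: d3 := 16/5
  d4 = d2*5 + d3 = 248/15
  d5 = d2*2 - d3/5 + d1/2 = 899/150
  d6 = d3 + d2 = 88/15
  d7 = d4 - d3 - d5*4 = -266/25
  d8 = d2*5 = 40/3
  d9 = d1*4 - d5 = 661/150
Walk from origin (0, 0):
  seg 1: right by d8 = 40/3 → (40/3, 0)
  seg 2: up by d9 = 661/150 → (40/3, 661/150)
  seg 3: up by d3 = 16/5 → (40/3, 1141/150)
  seg 4: up by d4 = 248/15 → (40/3, 1207/50)
  seg 5: up by d3 = 16/5 → (40/3, 1367/50)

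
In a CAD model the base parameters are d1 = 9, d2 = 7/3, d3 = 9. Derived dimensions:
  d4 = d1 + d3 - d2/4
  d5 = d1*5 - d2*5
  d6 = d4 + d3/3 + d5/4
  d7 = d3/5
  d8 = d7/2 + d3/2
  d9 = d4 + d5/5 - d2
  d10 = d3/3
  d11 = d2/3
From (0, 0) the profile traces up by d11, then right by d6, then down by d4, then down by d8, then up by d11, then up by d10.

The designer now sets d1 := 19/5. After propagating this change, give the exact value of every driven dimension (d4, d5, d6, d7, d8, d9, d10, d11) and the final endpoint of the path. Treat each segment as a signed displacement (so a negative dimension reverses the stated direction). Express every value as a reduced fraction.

Apply edit: d1 := 19/5
  d4 = d1 + d3 - d2/4 = 733/60
  d5 = d1*5 - d2*5 = 22/3
  d6 = d4 + d3/3 + d5/4 = 341/20
  d7 = d3/5 = 9/5
  d8 = d7/2 + d3/2 = 27/5
  d9 = d4 + d5/5 - d2 = 227/20
  d10 = d3/3 = 3
  d11 = d2/3 = 7/9
Walk from origin (0, 0):
  seg 1: up by d11 = 7/9 → (0, 7/9)
  seg 2: right by d6 = 341/20 → (341/20, 7/9)
  seg 3: down by d4 = 733/60 → (341/20, -2059/180)
  seg 4: down by d8 = 27/5 → (341/20, -3031/180)
  seg 5: up by d11 = 7/9 → (341/20, -2891/180)
  seg 6: up by d10 = 3 → (341/20, -2351/180)

d4 = 733/60
d5 = 22/3
d6 = 341/20
d7 = 9/5
d8 = 27/5
d9 = 227/20
d10 = 3
d11 = 7/9
endpoint = (341/20, -2351/180)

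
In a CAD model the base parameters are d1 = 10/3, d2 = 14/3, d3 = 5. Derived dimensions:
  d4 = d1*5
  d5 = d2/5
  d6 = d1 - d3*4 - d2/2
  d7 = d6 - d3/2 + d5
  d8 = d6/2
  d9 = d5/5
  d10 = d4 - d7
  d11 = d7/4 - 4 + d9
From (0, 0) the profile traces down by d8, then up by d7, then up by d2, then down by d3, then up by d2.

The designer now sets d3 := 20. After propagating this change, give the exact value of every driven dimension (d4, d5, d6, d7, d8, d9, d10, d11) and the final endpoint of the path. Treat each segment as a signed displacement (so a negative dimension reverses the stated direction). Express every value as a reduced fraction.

d4 = 50/3
d5 = 14/15
d6 = -79
d7 = -1321/15
d8 = -79/2
d9 = 14/75
d10 = 1571/15
d11 = -2583/100
endpoint = (0, -1777/30)

Apply edit: d3 := 20
  d4 = d1*5 = 50/3
  d5 = d2/5 = 14/15
  d6 = d1 - d3*4 - d2/2 = -79
  d7 = d6 - d3/2 + d5 = -1321/15
  d8 = d6/2 = -79/2
  d9 = d5/5 = 14/75
  d10 = d4 - d7 = 1571/15
  d11 = d7/4 - 4 + d9 = -2583/100
Walk from origin (0, 0):
  seg 1: down by d8 = -79/2 → (0, 79/2)
  seg 2: up by d7 = -1321/15 → (0, -1457/30)
  seg 3: up by d2 = 14/3 → (0, -439/10)
  seg 4: down by d3 = 20 → (0, -639/10)
  seg 5: up by d2 = 14/3 → (0, -1777/30)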